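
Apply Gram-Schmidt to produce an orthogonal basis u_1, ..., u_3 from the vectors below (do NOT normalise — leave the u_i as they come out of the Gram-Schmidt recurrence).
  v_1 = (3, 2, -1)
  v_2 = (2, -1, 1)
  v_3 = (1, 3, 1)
Orthogonal basis:
  u_1 = (3, 2, -1)
  u_2 = (19/14, -10/7, 17/14)
  u_3 = (-7/25, 7/5, 49/25)

Apply the Gram-Schmidt recurrence
  u_1 = v_1
  u_i = v_i − Σ_{j<i} ((v_i · u_j) / (u_j · u_j)) · u_j.

Step by step this gives:
  u_1 = (3, 2, -1)
  u_2 = (19/14, -10/7, 17/14)
  u_3 = (-7/25, 7/5, 49/25)

Orthogonality check:
  u_2 · u_1 = 0 (should be 0)
  u_3 · u_1 = 0 (should be 0)
  u_3 · u_2 = 0 (should be 0)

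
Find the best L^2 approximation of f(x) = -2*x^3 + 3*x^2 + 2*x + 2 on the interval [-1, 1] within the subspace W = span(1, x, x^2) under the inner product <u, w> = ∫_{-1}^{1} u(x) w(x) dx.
g(x) = 3*x^2 + 4*x/5 + 2

The best approximation g ∈ W is the orthogonal projection of f onto W. Writing g = a_0 + a_1 x + a_2 x^2, the coefficients solve the normal equations G · a = b where
  G_{ij} = <φ_i, φ_j> and b_i = <f, φ_i>, with φ_0 = 1, φ_1 = x, φ_2 = x^2.
G =
  [2, 0, 2/3]
  [0, 2/3, 0]
  [2/3, 0, 2/5],
b = (6, 8/15, 38/15).
Solving gives a_0 = 2, a_1 = 4/5, a_2 = 3, so
  g(x) = 3*x^2 + 4*x/5 + 2.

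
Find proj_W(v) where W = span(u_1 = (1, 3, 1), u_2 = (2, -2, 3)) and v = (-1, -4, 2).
proj_W(v) = (67/186, -767/186, 94/93)

Set up U = [u_1 | ... | u_2] ∈ R^(3×2). The projector onto W = col(U) is P = U (U^T U)^(-1) U^T.
Compute U^T U =
  [11, -1]
  [-1, 17],
and U^T v = (-11, 12).
Solve U^T U · c = U^T v for the coefficients: c = (-175/186, 121/186). The projection is proj_W(v) = U c.
Check: (v - proj_W(v)) · u_1 = 0  (should be 0).
Check: (v - proj_W(v)) · u_2 = 0  (should be 0).
Result: proj_W(v) = (67/186, -767/186, 94/93).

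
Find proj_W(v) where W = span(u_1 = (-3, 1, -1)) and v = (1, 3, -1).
proj_W(v) = (-3/11, 1/11, -1/11)

Set up U = [u_1 | ... | u_1] ∈ R^(3×1). The projector onto W = col(U) is P = U (U^T U)^(-1) U^T.
Compute U^T U =
  [11],
and U^T v = (1).
Solve U^T U · c = U^T v for the coefficients: c = (1/11). The projection is proj_W(v) = U c.
Check: (v - proj_W(v)) · u_1 = 0  (should be 0).
Result: proj_W(v) = (-3/11, 1/11, -1/11).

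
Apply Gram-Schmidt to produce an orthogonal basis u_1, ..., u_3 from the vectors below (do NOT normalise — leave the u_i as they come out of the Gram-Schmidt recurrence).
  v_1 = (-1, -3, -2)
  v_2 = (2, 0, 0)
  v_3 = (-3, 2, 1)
Orthogonal basis:
  u_1 = (-1, -3, -2)
  u_2 = (13/7, -3/7, -2/7)
  u_3 = (0, 2/13, -3/13)

Apply the Gram-Schmidt recurrence
  u_1 = v_1
  u_i = v_i − Σ_{j<i} ((v_i · u_j) / (u_j · u_j)) · u_j.

Step by step this gives:
  u_1 = (-1, -3, -2)
  u_2 = (13/7, -3/7, -2/7)
  u_3 = (0, 2/13, -3/13)

Orthogonality check:
  u_2 · u_1 = 0 (should be 0)
  u_3 · u_1 = 0 (should be 0)
  u_3 · u_2 = 0 (should be 0)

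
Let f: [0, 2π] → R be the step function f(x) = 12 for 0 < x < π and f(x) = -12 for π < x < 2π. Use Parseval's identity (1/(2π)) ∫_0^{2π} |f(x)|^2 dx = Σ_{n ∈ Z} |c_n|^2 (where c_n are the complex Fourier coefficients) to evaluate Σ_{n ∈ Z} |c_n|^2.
Σ |c_n|^2 = 144

Parseval equates the L^2 energy of f (normalised by 1/(2π)) with the ℓ^2 sum of its Fourier coefficients: (1/(2π)) ∫_0^{2π} |f|^2 = Σ |c_n|^2.
Compute the left side: (1/(2π)) [∫_0^π 12^2 dx + ∫_π^{2π} (-12)^2 dx] = (1/(2π)) · (144π + 144π) = (144 + 144)/2 = 144.
So Σ_{n ∈ Z} |c_n|^2 = 144.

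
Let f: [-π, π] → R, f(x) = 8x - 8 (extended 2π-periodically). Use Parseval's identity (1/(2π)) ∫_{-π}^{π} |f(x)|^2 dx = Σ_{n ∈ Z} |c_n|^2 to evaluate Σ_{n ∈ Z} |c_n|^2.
Σ |c_n|^2 = 64π^2/3 + 64

Expand and integrate term by term over [-π, π]:
  ∫ (8x)^2 dx = 64·(2π^3/3); ∫ 2·8·(-8)·x dx = 0 (odd integrand); ∫ (-8)^2 dx = 64·2π.
So (1/(2π)) ∫_{-π}^{π} (8x - 8)^2 dx = 64π^2/3 + 64 = 64π^2/3 + 64.
Parseval ⇒ Σ |c_n|^2 = 64π^2/3 + 64.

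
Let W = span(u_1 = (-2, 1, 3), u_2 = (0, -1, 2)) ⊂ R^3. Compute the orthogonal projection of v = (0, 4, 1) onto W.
proj_W(v) = (-2, 12/5, 1/5)

Set up U = [u_1 | ... | u_2] ∈ R^(3×2). The projector onto W = col(U) is P = U (U^T U)^(-1) U^T.
Compute U^T U =
  [14, 5]
  [5, 5],
and U^T v = (7, -2).
Solve U^T U · c = U^T v for the coefficients: c = (1, -7/5). The projection is proj_W(v) = U c.
Check: (v - proj_W(v)) · u_1 = 0  (should be 0).
Check: (v - proj_W(v)) · u_2 = 0  (should be 0).
Result: proj_W(v) = (-2, 12/5, 1/5).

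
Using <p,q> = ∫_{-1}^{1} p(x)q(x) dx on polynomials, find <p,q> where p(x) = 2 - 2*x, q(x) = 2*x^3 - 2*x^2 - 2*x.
<p,q> = -8/5

Expand the product: p(x)·q(x) = -4*x^4 + 8*x^3 - 4*x.
∫_{-1}^{1} of each monomial x^k gives [2/(k+1) if k even, 0 if k odd]. Integrating term-by-term (or equivalently evaluating the antiderivative F(x) = -4*x^5/5 + 2*x^4 - 2*x^2 at the endpoints):
  F(1) − F(−1) = -4/5 − (4/5) = -8/5.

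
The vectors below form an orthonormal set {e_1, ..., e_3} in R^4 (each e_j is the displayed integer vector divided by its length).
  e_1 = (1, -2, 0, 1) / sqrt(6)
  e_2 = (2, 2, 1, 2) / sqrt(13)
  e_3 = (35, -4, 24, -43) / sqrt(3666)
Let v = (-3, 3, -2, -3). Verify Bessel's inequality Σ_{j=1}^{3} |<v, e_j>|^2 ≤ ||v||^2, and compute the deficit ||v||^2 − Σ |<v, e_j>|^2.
Σ |<v, e_j>|^2 = 1376/47; ||v||^2 = 31; deficit = 81/47

Write each e_j = u_j / sqrt(<u_j, u_j>) where u_j is the displayed integer vector. Then <v, e_j> = <v, u_j> / sqrt(<u_j, u_j>), so |<v, e_j>|^2 = <v, u_j>^2 / <u_j, u_j>.
Coefficients: <v, e_1> = -12/sqrt(6), <v, e_2> = -8/sqrt(13), <v, e_3> = -36/sqrt(3666).
Square and sum: Σ |<v, e_j>|^2 = 1376/47.
Compute ||v||^2 = v·v = 31.
Deficit = 31 − 1376/47 = 81/47 ≥ 0, confirming Bessel's inequality. (The deficit equals ||v − Σ <v,e_j> e_j||^2, the squared distance from v to span{e_j}.)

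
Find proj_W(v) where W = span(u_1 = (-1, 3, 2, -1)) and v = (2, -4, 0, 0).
proj_W(v) = (14/15, -14/5, -28/15, 14/15)

Set up U = [u_1 | ... | u_1] ∈ R^(4×1). The projector onto W = col(U) is P = U (U^T U)^(-1) U^T.
Compute U^T U =
  [15],
and U^T v = (-14).
Solve U^T U · c = U^T v for the coefficients: c = (-14/15). The projection is proj_W(v) = U c.
Check: (v - proj_W(v)) · u_1 = 0  (should be 0).
Result: proj_W(v) = (14/15, -14/5, -28/15, 14/15).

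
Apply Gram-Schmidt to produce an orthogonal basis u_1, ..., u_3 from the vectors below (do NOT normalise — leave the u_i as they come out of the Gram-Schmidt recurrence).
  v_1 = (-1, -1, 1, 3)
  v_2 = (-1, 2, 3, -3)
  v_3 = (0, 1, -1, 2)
Orthogonal basis:
  u_1 = (-1, -1, 1, 3)
  u_2 = (-19/12, 17/12, 43/12, -5/4)
  u_3 = (-13/227, 382/227, -102/227, 157/227)

Apply the Gram-Schmidt recurrence
  u_1 = v_1
  u_i = v_i − Σ_{j<i} ((v_i · u_j) / (u_j · u_j)) · u_j.

Step by step this gives:
  u_1 = (-1, -1, 1, 3)
  u_2 = (-19/12, 17/12, 43/12, -5/4)
  u_3 = (-13/227, 382/227, -102/227, 157/227)

Orthogonality check:
  u_2 · u_1 = 0 (should be 0)
  u_3 · u_1 = 0 (should be 0)
  u_3 · u_2 = 0 (should be 0)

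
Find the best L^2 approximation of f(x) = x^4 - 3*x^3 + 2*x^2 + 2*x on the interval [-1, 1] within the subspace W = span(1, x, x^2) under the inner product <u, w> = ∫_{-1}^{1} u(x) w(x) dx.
g(x) = 20*x^2/7 + x/5 - 3/35

The best approximation g ∈ W is the orthogonal projection of f onto W. Writing g = a_0 + a_1 x + a_2 x^2, the coefficients solve the normal equations G · a = b where
  G_{ij} = <φ_i, φ_j> and b_i = <f, φ_i>, with φ_0 = 1, φ_1 = x, φ_2 = x^2.
G =
  [2, 0, 2/3]
  [0, 2/3, 0]
  [2/3, 0, 2/5],
b = (26/15, 2/15, 38/35).
Solving gives a_0 = -3/35, a_1 = 1/5, a_2 = 20/7, so
  g(x) = 20*x^2/7 + x/5 - 3/35.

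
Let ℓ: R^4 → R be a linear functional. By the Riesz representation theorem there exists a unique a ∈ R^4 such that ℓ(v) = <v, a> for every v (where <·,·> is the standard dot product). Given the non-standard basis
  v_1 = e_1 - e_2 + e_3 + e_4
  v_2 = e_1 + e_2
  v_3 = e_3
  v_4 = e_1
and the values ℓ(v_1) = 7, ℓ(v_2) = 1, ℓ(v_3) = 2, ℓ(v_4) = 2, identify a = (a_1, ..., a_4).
a = (2, -1, 2, 2)

Write a = (a_1, ..., a_4) in the standard basis. For each basis vector v_i, ℓ(v_i) = <v_i, a> is a linear equation in the a_j's. Collect the n equations into a matrix system V a = ℓ, where row i of V is v_i (expressed in the standard basis). Since V is invertible (lower-triangular with 1s on the diagonal, up to permutation), solve by back-substitution:
  V =
[[1, -1, 1, 1],
 [1, 1, 0, 0],
 [0, 0, 1, 0],
 [1, 0, 0, 0]]
  V a = (7, 1, 2, 2)
Solving gives a = (2, -1, 2, 2).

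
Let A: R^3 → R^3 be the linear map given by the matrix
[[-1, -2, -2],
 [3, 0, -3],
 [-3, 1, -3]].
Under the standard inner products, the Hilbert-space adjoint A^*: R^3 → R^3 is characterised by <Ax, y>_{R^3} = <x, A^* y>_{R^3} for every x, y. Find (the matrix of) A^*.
A^* = A^T =
[[-1, 3, -3],
 [-2, 0, 1],
 [-2, -3, -3]]

For real matrices with standard dot products, the defining identity <Ax, y> = <x, A^* y> gives (Ax)^T y = x^T (A^*) y, i.e. x^T A^T y = x^T (A^*) y. Since this holds for all x, y, we must have A^* = A^T. Therefore
A^* =
[[-1, 3, -3],
 [-2, 0, 1],
 [-2, -3, -3]].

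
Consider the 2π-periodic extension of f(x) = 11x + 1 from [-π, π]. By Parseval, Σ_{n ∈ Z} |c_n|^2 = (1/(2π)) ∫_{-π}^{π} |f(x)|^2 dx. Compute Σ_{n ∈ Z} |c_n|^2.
Σ |c_n|^2 = 121π^2/3 + 1

Expand and integrate term by term over [-π, π]:
  ∫ (11x)^2 dx = 121·(2π^3/3); ∫ 2·11·(1)·x dx = 0 (odd integrand); ∫ 1^2 dx = 1·2π.
So (1/(2π)) ∫_{-π}^{π} (11x + 1)^2 dx = 121π^2/3 + 1 = 121π^2/3 + 1.
Parseval ⇒ Σ |c_n|^2 = 121π^2/3 + 1.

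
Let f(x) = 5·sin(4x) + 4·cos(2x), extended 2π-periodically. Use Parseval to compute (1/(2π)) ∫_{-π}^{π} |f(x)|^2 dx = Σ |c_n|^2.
Σ |c_n|^2 = 41/2

Expand |f|^2 and use orthogonality of {sin(nx), cos(mx)} on [-π, π]:
  ∫_{-π}^{π} sin(nx)^2 dx = π, ∫ cos(mx)^2 dx = π, and cross terms integrate to 0.
So ∫_{-π}^{π} f(x)^2 dx = 5^2 · π + 4^2 · π = (25 + 16)π.
Divide by 2π: (25 + 16)/2 = 41/2.
By Parseval, this equals Σ |c_n|^2.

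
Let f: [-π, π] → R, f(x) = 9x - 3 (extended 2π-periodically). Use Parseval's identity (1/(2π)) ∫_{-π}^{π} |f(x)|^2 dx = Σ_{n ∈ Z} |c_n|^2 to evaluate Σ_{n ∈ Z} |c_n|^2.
Σ |c_n|^2 = 27π^2 + 9

Expand and integrate term by term over [-π, π]:
  ∫ (9x)^2 dx = 81·(2π^3/3); ∫ 2·9·(-3)·x dx = 0 (odd integrand); ∫ (-3)^2 dx = 9·2π.
So (1/(2π)) ∫_{-π}^{π} (9x - 3)^2 dx = 81π^2/3 + 9 = 27π^2 + 9.
Parseval ⇒ Σ |c_n|^2 = 27π^2 + 9.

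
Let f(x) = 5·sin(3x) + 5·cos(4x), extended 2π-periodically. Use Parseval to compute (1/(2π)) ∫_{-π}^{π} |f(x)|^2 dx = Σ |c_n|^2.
Σ |c_n|^2 = 25

Expand |f|^2 and use orthogonality of {sin(nx), cos(mx)} on [-π, π]:
  ∫_{-π}^{π} sin(nx)^2 dx = π, ∫ cos(mx)^2 dx = π, and cross terms integrate to 0.
So ∫_{-π}^{π} f(x)^2 dx = 5^2 · π + 5^2 · π = (25 + 25)π.
Divide by 2π: (25 + 25)/2 = 25.
By Parseval, this equals Σ |c_n|^2.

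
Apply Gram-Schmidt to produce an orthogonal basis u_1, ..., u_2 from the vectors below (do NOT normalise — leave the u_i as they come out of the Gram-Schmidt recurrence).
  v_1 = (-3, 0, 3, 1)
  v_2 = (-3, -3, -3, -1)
Orthogonal basis:
  u_1 = (-3, 0, 3, 1)
  u_2 = (-60/19, -3, -54/19, -18/19)

Apply the Gram-Schmidt recurrence
  u_1 = v_1
  u_i = v_i − Σ_{j<i} ((v_i · u_j) / (u_j · u_j)) · u_j.

Step by step this gives:
  u_1 = (-3, 0, 3, 1)
  u_2 = (-60/19, -3, -54/19, -18/19)

Orthogonality check:
  u_2 · u_1 = 0 (should be 0)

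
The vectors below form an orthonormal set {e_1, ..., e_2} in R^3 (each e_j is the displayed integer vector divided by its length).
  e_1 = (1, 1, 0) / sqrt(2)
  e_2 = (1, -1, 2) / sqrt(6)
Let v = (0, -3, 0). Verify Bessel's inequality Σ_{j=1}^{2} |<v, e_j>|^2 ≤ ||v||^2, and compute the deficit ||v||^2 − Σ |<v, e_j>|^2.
Σ |<v, e_j>|^2 = 6; ||v||^2 = 9; deficit = 3

Write each e_j = u_j / sqrt(<u_j, u_j>) where u_j is the displayed integer vector. Then <v, e_j> = <v, u_j> / sqrt(<u_j, u_j>), so |<v, e_j>|^2 = <v, u_j>^2 / <u_j, u_j>.
Coefficients: <v, e_1> = -3/sqrt(2), <v, e_2> = 3/sqrt(6).
Square and sum: Σ |<v, e_j>|^2 = 6.
Compute ||v||^2 = v·v = 9.
Deficit = 9 − 6 = 3 ≥ 0, confirming Bessel's inequality. (The deficit equals ||v − Σ <v,e_j> e_j||^2, the squared distance from v to span{e_j}.)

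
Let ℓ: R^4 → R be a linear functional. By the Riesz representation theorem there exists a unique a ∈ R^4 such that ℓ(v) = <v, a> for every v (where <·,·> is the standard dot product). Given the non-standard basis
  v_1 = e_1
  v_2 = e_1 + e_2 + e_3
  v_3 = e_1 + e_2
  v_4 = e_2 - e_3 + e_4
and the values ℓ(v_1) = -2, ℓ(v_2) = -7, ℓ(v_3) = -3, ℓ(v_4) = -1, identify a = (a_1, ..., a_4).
a = (-2, -1, -4, -4)

Write a = (a_1, ..., a_4) in the standard basis. For each basis vector v_i, ℓ(v_i) = <v_i, a> is a linear equation in the a_j's. Collect the n equations into a matrix system V a = ℓ, where row i of V is v_i (expressed in the standard basis). Since V is invertible (lower-triangular with 1s on the diagonal, up to permutation), solve by back-substitution:
  V =
[[1, 0, 0, 0],
 [1, 1, 1, 0],
 [1, 1, 0, 0],
 [0, 1, -1, 1]]
  V a = (-2, -7, -3, -1)
Solving gives a = (-2, -1, -4, -4).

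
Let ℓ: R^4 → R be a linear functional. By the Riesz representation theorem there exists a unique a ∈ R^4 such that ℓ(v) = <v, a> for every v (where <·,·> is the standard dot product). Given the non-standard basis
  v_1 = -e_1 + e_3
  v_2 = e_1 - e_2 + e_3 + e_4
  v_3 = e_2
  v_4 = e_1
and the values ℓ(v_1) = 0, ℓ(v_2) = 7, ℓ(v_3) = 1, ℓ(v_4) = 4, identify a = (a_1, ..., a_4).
a = (4, 1, 4, 0)

Write a = (a_1, ..., a_4) in the standard basis. For each basis vector v_i, ℓ(v_i) = <v_i, a> is a linear equation in the a_j's. Collect the n equations into a matrix system V a = ℓ, where row i of V is v_i (expressed in the standard basis). Since V is invertible (lower-triangular with 1s on the diagonal, up to permutation), solve by back-substitution:
  V =
[[-1, 0, 1, 0],
 [1, -1, 1, 1],
 [0, 1, 0, 0],
 [1, 0, 0, 0]]
  V a = (0, 7, 1, 4)
Solving gives a = (4, 1, 4, 0).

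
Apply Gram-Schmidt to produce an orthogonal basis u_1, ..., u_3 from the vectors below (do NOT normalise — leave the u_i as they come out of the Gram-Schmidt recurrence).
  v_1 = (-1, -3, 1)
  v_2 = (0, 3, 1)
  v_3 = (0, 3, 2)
Orthogonal basis:
  u_1 = (-1, -3, 1)
  u_2 = (-8/11, 9/11, 19/11)
  u_3 = (9/23, -3/46, 9/46)

Apply the Gram-Schmidt recurrence
  u_1 = v_1
  u_i = v_i − Σ_{j<i} ((v_i · u_j) / (u_j · u_j)) · u_j.

Step by step this gives:
  u_1 = (-1, -3, 1)
  u_2 = (-8/11, 9/11, 19/11)
  u_3 = (9/23, -3/46, 9/46)

Orthogonality check:
  u_2 · u_1 = 0 (should be 0)
  u_3 · u_1 = 0 (should be 0)
  u_3 · u_2 = 0 (should be 0)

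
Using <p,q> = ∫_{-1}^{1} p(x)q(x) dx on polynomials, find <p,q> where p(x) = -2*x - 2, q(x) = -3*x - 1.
<p,q> = 8

Expand the product: p(x)·q(x) = 6*x^2 + 8*x + 2.
∫_{-1}^{1} of each monomial x^k gives [2/(k+1) if k even, 0 if k odd]. Integrating term-by-term (or equivalently evaluating the antiderivative F(x) = 2*x^3 + 4*x^2 + 2*x at the endpoints):
  F(1) − F(−1) = 8 − (0) = 8.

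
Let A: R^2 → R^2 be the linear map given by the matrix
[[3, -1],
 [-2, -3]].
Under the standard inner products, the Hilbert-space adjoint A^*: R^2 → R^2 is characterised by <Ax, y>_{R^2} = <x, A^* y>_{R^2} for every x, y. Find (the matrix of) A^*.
A^* = A^T =
[[3, -2],
 [-1, -3]]

For real matrices with standard dot products, the defining identity <Ax, y> = <x, A^* y> gives (Ax)^T y = x^T (A^*) y, i.e. x^T A^T y = x^T (A^*) y. Since this holds for all x, y, we must have A^* = A^T. Therefore
A^* =
[[3, -2],
 [-1, -3]].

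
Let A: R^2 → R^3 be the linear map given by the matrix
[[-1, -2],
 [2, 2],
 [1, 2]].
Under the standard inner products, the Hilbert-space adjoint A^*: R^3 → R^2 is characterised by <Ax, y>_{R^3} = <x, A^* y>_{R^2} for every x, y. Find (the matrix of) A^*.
A^* = A^T =
[[-1, 2, 1],
 [-2, 2, 2]]

For real matrices with standard dot products, the defining identity <Ax, y> = <x, A^* y> gives (Ax)^T y = x^T (A^*) y, i.e. x^T A^T y = x^T (A^*) y. Since this holds for all x, y, we must have A^* = A^T. Therefore
A^* =
[[-1, 2, 1],
 [-2, 2, 2]].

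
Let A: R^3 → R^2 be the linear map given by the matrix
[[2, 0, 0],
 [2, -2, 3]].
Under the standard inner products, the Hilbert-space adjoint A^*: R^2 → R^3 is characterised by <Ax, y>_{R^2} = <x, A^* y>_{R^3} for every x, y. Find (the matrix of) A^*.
A^* = A^T =
[[2, 2],
 [0, -2],
 [0, 3]]

For real matrices with standard dot products, the defining identity <Ax, y> = <x, A^* y> gives (Ax)^T y = x^T (A^*) y, i.e. x^T A^T y = x^T (A^*) y. Since this holds for all x, y, we must have A^* = A^T. Therefore
A^* =
[[2, 2],
 [0, -2],
 [0, 3]].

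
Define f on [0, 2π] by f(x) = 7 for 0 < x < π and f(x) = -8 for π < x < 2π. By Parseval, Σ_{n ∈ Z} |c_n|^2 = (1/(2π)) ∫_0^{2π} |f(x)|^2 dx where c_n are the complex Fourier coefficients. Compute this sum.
Σ |c_n|^2 = 113/2

Parseval equates the L^2 energy of f (normalised by 1/(2π)) with the ℓ^2 sum of its Fourier coefficients: (1/(2π)) ∫_0^{2π} |f|^2 = Σ |c_n|^2.
Compute the left side: (1/(2π)) [∫_0^π 7^2 dx + ∫_π^{2π} (-8)^2 dx] = (1/(2π)) · (49π + 64π) = (49 + 64)/2 = 113/2.
So Σ_{n ∈ Z} |c_n|^2 = 113/2.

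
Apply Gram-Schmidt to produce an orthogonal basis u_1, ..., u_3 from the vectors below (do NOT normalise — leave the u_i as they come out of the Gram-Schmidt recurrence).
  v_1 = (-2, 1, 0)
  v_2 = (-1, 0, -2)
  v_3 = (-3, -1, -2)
Orthogonal basis:
  u_1 = (-2, 1, 0)
  u_2 = (-1/5, -2/5, -2)
  u_3 = (-16/21, -32/21, 8/21)

Apply the Gram-Schmidt recurrence
  u_1 = v_1
  u_i = v_i − Σ_{j<i} ((v_i · u_j) / (u_j · u_j)) · u_j.

Step by step this gives:
  u_1 = (-2, 1, 0)
  u_2 = (-1/5, -2/5, -2)
  u_3 = (-16/21, -32/21, 8/21)

Orthogonality check:
  u_2 · u_1 = 0 (should be 0)
  u_3 · u_1 = 0 (should be 0)
  u_3 · u_2 = 0 (should be 0)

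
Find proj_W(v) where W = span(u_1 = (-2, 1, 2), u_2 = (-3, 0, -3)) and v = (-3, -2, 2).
proj_W(v) = (-41/18, 8/9, 23/18)

Set up U = [u_1 | ... | u_2] ∈ R^(3×2). The projector onto W = col(U) is P = U (U^T U)^(-1) U^T.
Compute U^T U =
  [9, 0]
  [0, 18],
and U^T v = (8, 3).
Solve U^T U · c = U^T v for the coefficients: c = (8/9, 1/6). The projection is proj_W(v) = U c.
Check: (v - proj_W(v)) · u_1 = 0  (should be 0).
Check: (v - proj_W(v)) · u_2 = 0  (should be 0).
Result: proj_W(v) = (-41/18, 8/9, 23/18).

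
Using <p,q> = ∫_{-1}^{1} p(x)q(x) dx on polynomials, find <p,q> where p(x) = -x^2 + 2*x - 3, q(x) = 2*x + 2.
<p,q> = -32/3

Expand the product: p(x)·q(x) = -2*x^3 + 2*x^2 - 2*x - 6.
∫_{-1}^{1} of each monomial x^k gives [2/(k+1) if k even, 0 if k odd]. Integrating term-by-term (or equivalently evaluating the antiderivative F(x) = -x^4/2 + 2*x^3/3 - x^2 - 6*x at the endpoints):
  F(1) − F(−1) = -41/6 − (23/6) = -32/3.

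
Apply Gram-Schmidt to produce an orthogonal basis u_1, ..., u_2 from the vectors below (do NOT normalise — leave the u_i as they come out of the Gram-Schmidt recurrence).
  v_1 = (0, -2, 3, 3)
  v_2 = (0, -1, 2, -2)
Orthogonal basis:
  u_1 = (0, -2, 3, 3)
  u_2 = (0, -9/11, 19/11, -25/11)

Apply the Gram-Schmidt recurrence
  u_1 = v_1
  u_i = v_i − Σ_{j<i} ((v_i · u_j) / (u_j · u_j)) · u_j.

Step by step this gives:
  u_1 = (0, -2, 3, 3)
  u_2 = (0, -9/11, 19/11, -25/11)

Orthogonality check:
  u_2 · u_1 = 0 (should be 0)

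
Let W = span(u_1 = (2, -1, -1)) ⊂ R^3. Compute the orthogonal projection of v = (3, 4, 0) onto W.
proj_W(v) = (2/3, -1/3, -1/3)

Set up U = [u_1 | ... | u_1] ∈ R^(3×1). The projector onto W = col(U) is P = U (U^T U)^(-1) U^T.
Compute U^T U =
  [6],
and U^T v = (2).
Solve U^T U · c = U^T v for the coefficients: c = (1/3). The projection is proj_W(v) = U c.
Check: (v - proj_W(v)) · u_1 = 0  (should be 0).
Result: proj_W(v) = (2/3, -1/3, -1/3).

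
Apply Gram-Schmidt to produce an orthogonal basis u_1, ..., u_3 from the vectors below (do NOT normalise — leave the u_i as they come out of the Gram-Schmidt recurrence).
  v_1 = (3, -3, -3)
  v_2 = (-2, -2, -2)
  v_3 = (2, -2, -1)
Orthogonal basis:
  u_1 = (3, -3, -3)
  u_2 = (-8/3, -4/3, -4/3)
  u_3 = (0, -1/2, 1/2)

Apply the Gram-Schmidt recurrence
  u_1 = v_1
  u_i = v_i − Σ_{j<i} ((v_i · u_j) / (u_j · u_j)) · u_j.

Step by step this gives:
  u_1 = (3, -3, -3)
  u_2 = (-8/3, -4/3, -4/3)
  u_3 = (0, -1/2, 1/2)

Orthogonality check:
  u_2 · u_1 = 0 (should be 0)
  u_3 · u_1 = 0 (should be 0)
  u_3 · u_2 = 0 (should be 0)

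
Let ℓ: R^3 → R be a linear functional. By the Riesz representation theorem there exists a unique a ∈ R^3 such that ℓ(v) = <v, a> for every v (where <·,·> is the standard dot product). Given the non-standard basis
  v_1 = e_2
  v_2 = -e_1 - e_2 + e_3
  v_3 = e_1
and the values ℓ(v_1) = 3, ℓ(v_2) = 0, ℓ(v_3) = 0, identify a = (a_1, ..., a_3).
a = (0, 3, 3)

Write a = (a_1, ..., a_3) in the standard basis. For each basis vector v_i, ℓ(v_i) = <v_i, a> is a linear equation in the a_j's. Collect the n equations into a matrix system V a = ℓ, where row i of V is v_i (expressed in the standard basis). Since V is invertible (lower-triangular with 1s on the diagonal, up to permutation), solve by back-substitution:
  V =
[[0, 1, 0],
 [-1, -1, 1],
 [1, 0, 0]]
  V a = (3, 0, 0)
Solving gives a = (0, 3, 3).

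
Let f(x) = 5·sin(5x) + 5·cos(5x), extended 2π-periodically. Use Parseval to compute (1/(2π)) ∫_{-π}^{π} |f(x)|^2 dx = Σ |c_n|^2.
Σ |c_n|^2 = 25

Expand |f|^2 and use orthogonality of {sin(nx), cos(mx)} on [-π, π]:
  ∫_{-π}^{π} sin(nx)^2 dx = π, ∫ cos(mx)^2 dx = π, and cross terms integrate to 0.
So ∫_{-π}^{π} f(x)^2 dx = 5^2 · π + 5^2 · π = (25 + 25)π.
Divide by 2π: (25 + 25)/2 = 25.
By Parseval, this equals Σ |c_n|^2.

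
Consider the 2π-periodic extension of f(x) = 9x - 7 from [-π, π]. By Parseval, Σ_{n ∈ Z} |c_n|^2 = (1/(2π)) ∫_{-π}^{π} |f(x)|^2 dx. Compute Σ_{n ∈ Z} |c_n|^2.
Σ |c_n|^2 = 27π^2 + 49

Expand and integrate term by term over [-π, π]:
  ∫ (9x)^2 dx = 81·(2π^3/3); ∫ 2·9·(-7)·x dx = 0 (odd integrand); ∫ (-7)^2 dx = 49·2π.
So (1/(2π)) ∫_{-π}^{π} (9x - 7)^2 dx = 81π^2/3 + 49 = 27π^2 + 49.
Parseval ⇒ Σ |c_n|^2 = 27π^2 + 49.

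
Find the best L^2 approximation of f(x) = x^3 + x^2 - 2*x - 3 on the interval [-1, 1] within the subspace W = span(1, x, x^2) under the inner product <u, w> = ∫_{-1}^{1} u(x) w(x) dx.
g(x) = x^2 - 7*x/5 - 3

The best approximation g ∈ W is the orthogonal projection of f onto W. Writing g = a_0 + a_1 x + a_2 x^2, the coefficients solve the normal equations G · a = b where
  G_{ij} = <φ_i, φ_j> and b_i = <f, φ_i>, with φ_0 = 1, φ_1 = x, φ_2 = x^2.
G =
  [2, 0, 2/3]
  [0, 2/3, 0]
  [2/3, 0, 2/5],
b = (-16/3, -14/15, -8/5).
Solving gives a_0 = -3, a_1 = -7/5, a_2 = 1, so
  g(x) = x^2 - 7*x/5 - 3.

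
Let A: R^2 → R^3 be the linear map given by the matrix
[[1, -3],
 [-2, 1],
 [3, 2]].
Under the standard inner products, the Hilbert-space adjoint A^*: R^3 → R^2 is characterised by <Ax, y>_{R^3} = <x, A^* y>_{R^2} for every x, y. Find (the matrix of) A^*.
A^* = A^T =
[[1, -2, 3],
 [-3, 1, 2]]

For real matrices with standard dot products, the defining identity <Ax, y> = <x, A^* y> gives (Ax)^T y = x^T (A^*) y, i.e. x^T A^T y = x^T (A^*) y. Since this holds for all x, y, we must have A^* = A^T. Therefore
A^* =
[[1, -2, 3],
 [-3, 1, 2]].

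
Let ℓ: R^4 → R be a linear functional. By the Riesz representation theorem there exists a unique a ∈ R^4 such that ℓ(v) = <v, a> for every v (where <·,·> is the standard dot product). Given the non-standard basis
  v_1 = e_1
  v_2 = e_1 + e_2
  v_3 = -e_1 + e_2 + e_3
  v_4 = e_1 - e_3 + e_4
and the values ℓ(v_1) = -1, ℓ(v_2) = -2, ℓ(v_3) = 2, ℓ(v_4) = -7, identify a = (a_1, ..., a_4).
a = (-1, -1, 2, -4)

Write a = (a_1, ..., a_4) in the standard basis. For each basis vector v_i, ℓ(v_i) = <v_i, a> is a linear equation in the a_j's. Collect the n equations into a matrix system V a = ℓ, where row i of V is v_i (expressed in the standard basis). Since V is invertible (lower-triangular with 1s on the diagonal, up to permutation), solve by back-substitution:
  V =
[[1, 0, 0, 0],
 [1, 1, 0, 0],
 [-1, 1, 1, 0],
 [1, 0, -1, 1]]
  V a = (-1, -2, 2, -7)
Solving gives a = (-1, -1, 2, -4).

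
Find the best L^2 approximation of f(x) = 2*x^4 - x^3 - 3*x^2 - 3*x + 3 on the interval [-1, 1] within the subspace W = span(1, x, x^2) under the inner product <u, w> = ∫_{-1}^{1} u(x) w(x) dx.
g(x) = -9*x^2/7 - 18*x/5 + 99/35

The best approximation g ∈ W is the orthogonal projection of f onto W. Writing g = a_0 + a_1 x + a_2 x^2, the coefficients solve the normal equations G · a = b where
  G_{ij} = <φ_i, φ_j> and b_i = <f, φ_i>, with φ_0 = 1, φ_1 = x, φ_2 = x^2.
G =
  [2, 0, 2/3]
  [0, 2/3, 0]
  [2/3, 0, 2/5],
b = (24/5, -12/5, 48/35).
Solving gives a_0 = 99/35, a_1 = -18/5, a_2 = -9/7, so
  g(x) = -9*x^2/7 - 18*x/5 + 99/35.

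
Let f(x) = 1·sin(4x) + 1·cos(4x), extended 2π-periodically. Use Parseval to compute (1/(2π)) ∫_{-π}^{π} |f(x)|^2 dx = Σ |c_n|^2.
Σ |c_n|^2 = 1

Expand |f|^2 and use orthogonality of {sin(nx), cos(mx)} on [-π, π]:
  ∫_{-π}^{π} sin(nx)^2 dx = π, ∫ cos(mx)^2 dx = π, and cross terms integrate to 0.
So ∫_{-π}^{π} f(x)^2 dx = 1^2 · π + 1^2 · π = (1 + 1)π.
Divide by 2π: (1 + 1)/2 = 1.
By Parseval, this equals Σ |c_n|^2.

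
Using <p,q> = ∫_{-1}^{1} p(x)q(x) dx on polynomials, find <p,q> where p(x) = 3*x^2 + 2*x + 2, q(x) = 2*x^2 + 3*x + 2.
<p,q> = 316/15

Expand the product: p(x)·q(x) = 6*x^4 + 13*x^3 + 16*x^2 + 10*x + 4.
∫_{-1}^{1} of each monomial x^k gives [2/(k+1) if k even, 0 if k odd]. Integrating term-by-term (or equivalently evaluating the antiderivative F(x) = 6*x^5/5 + 13*x^4/4 + 16*x^3/3 + 5*x^2 + 4*x at the endpoints):
  F(1) − F(−1) = 1127/60 − (-137/60) = 316/15.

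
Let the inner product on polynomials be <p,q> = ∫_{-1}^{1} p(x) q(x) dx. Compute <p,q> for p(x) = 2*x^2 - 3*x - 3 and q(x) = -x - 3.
<p,q> = 16

Expand the product: p(x)·q(x) = -2*x^3 - 3*x^2 + 12*x + 9.
∫_{-1}^{1} of each monomial x^k gives [2/(k+1) if k even, 0 if k odd]. Integrating term-by-term (or equivalently evaluating the antiderivative F(x) = -x^4/2 - x^3 + 6*x^2 + 9*x at the endpoints):
  F(1) − F(−1) = 27/2 − (-5/2) = 16.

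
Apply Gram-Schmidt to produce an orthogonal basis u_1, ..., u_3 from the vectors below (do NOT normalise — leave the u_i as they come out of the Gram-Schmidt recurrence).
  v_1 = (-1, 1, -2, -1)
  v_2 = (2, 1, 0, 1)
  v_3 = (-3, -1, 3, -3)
Orthogonal basis:
  u_1 = (-1, 1, -2, -1)
  u_2 = (12/7, 9/7, -4/7, 5/7)
  u_3 = (2/19, 30/19, 31/19, -34/19)

Apply the Gram-Schmidt recurrence
  u_1 = v_1
  u_i = v_i − Σ_{j<i} ((v_i · u_j) / (u_j · u_j)) · u_j.

Step by step this gives:
  u_1 = (-1, 1, -2, -1)
  u_2 = (12/7, 9/7, -4/7, 5/7)
  u_3 = (2/19, 30/19, 31/19, -34/19)

Orthogonality check:
  u_2 · u_1 = 0 (should be 0)
  u_3 · u_1 = 0 (should be 0)
  u_3 · u_2 = 0 (should be 0)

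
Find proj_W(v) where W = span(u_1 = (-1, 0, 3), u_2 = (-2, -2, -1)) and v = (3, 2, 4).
proj_W(v) = (195/89, 262/89, 332/89)

Set up U = [u_1 | ... | u_2] ∈ R^(3×2). The projector onto W = col(U) is P = U (U^T U)^(-1) U^T.
Compute U^T U =
  [10, -1]
  [-1, 9],
and U^T v = (9, -14).
Solve U^T U · c = U^T v for the coefficients: c = (67/89, -131/89). The projection is proj_W(v) = U c.
Check: (v - proj_W(v)) · u_1 = 0  (should be 0).
Check: (v - proj_W(v)) · u_2 = 0  (should be 0).
Result: proj_W(v) = (195/89, 262/89, 332/89).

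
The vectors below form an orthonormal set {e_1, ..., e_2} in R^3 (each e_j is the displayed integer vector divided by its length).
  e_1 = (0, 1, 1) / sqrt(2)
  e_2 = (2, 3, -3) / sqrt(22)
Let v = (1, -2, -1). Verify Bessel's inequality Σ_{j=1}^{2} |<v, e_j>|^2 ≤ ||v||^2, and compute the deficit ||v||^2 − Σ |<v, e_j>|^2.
Σ |<v, e_j>|^2 = 50/11; ||v||^2 = 6; deficit = 16/11

Write each e_j = u_j / sqrt(<u_j, u_j>) where u_j is the displayed integer vector. Then <v, e_j> = <v, u_j> / sqrt(<u_j, u_j>), so |<v, e_j>|^2 = <v, u_j>^2 / <u_j, u_j>.
Coefficients: <v, e_1> = -3/sqrt(2), <v, e_2> = -1/sqrt(22).
Square and sum: Σ |<v, e_j>|^2 = 50/11.
Compute ||v||^2 = v·v = 6.
Deficit = 6 − 50/11 = 16/11 ≥ 0, confirming Bessel's inequality. (The deficit equals ||v − Σ <v,e_j> e_j||^2, the squared distance from v to span{e_j}.)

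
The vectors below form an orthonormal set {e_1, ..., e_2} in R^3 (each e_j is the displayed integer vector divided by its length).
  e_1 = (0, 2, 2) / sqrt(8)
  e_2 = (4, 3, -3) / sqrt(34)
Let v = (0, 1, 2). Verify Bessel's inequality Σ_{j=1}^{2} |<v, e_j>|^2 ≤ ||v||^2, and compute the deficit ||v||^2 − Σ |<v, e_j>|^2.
Σ |<v, e_j>|^2 = 81/17; ||v||^2 = 5; deficit = 4/17

Write each e_j = u_j / sqrt(<u_j, u_j>) where u_j is the displayed integer vector. Then <v, e_j> = <v, u_j> / sqrt(<u_j, u_j>), so |<v, e_j>|^2 = <v, u_j>^2 / <u_j, u_j>.
Coefficients: <v, e_1> = 6/sqrt(8), <v, e_2> = -3/sqrt(34).
Square and sum: Σ |<v, e_j>|^2 = 81/17.
Compute ||v||^2 = v·v = 5.
Deficit = 5 − 81/17 = 4/17 ≥ 0, confirming Bessel's inequality. (The deficit equals ||v − Σ <v,e_j> e_j||^2, the squared distance from v to span{e_j}.)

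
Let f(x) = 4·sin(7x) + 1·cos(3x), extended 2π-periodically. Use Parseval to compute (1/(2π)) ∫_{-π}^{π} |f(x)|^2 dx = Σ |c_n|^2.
Σ |c_n|^2 = 17/2

Expand |f|^2 and use orthogonality of {sin(nx), cos(mx)} on [-π, π]:
  ∫_{-π}^{π} sin(nx)^2 dx = π, ∫ cos(mx)^2 dx = π, and cross terms integrate to 0.
So ∫_{-π}^{π} f(x)^2 dx = 4^2 · π + 1^2 · π = (16 + 1)π.
Divide by 2π: (16 + 1)/2 = 17/2.
By Parseval, this equals Σ |c_n|^2.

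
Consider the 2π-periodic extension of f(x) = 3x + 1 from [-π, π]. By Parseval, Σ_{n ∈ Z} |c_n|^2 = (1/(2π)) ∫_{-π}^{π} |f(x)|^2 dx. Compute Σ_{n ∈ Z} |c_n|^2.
Σ |c_n|^2 = 3π^2 + 1

Expand and integrate term by term over [-π, π]:
  ∫ (3x)^2 dx = 9·(2π^3/3); ∫ 2·3·(1)·x dx = 0 (odd integrand); ∫ 1^2 dx = 1·2π.
So (1/(2π)) ∫_{-π}^{π} (3x + 1)^2 dx = 9π^2/3 + 1 = 3π^2 + 1.
Parseval ⇒ Σ |c_n|^2 = 3π^2 + 1.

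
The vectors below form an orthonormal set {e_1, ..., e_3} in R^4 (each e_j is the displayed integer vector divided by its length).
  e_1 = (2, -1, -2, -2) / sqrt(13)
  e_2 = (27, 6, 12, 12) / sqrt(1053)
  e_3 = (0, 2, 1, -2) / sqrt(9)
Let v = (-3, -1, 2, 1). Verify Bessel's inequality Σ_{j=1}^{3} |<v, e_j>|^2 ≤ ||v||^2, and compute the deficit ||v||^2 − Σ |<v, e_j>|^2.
Σ |<v, e_j>|^2 = 110/9; ||v||^2 = 15; deficit = 25/9

Write each e_j = u_j / sqrt(<u_j, u_j>) where u_j is the displayed integer vector. Then <v, e_j> = <v, u_j> / sqrt(<u_j, u_j>), so |<v, e_j>|^2 = <v, u_j>^2 / <u_j, u_j>.
Coefficients: <v, e_1> = -11/sqrt(13), <v, e_2> = -51/sqrt(1053), <v, e_3> = -2/sqrt(9).
Square and sum: Σ |<v, e_j>|^2 = 110/9.
Compute ||v||^2 = v·v = 15.
Deficit = 15 − 110/9 = 25/9 ≥ 0, confirming Bessel's inequality. (The deficit equals ||v − Σ <v,e_j> e_j||^2, the squared distance from v to span{e_j}.)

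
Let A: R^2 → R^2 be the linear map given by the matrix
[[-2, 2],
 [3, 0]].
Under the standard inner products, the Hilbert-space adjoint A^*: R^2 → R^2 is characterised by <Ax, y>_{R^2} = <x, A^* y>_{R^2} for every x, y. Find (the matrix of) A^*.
A^* = A^T =
[[-2, 3],
 [2, 0]]

For real matrices with standard dot products, the defining identity <Ax, y> = <x, A^* y> gives (Ax)^T y = x^T (A^*) y, i.e. x^T A^T y = x^T (A^*) y. Since this holds for all x, y, we must have A^* = A^T. Therefore
A^* =
[[-2, 3],
 [2, 0]].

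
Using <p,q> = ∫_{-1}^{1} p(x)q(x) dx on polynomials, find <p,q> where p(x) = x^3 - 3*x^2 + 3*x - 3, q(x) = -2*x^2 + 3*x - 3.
<p,q> = 188/5

Expand the product: p(x)·q(x) = -2*x^5 + 9*x^4 - 18*x^3 + 24*x^2 - 18*x + 9.
∫_{-1}^{1} of each monomial x^k gives [2/(k+1) if k even, 0 if k odd]. Integrating term-by-term (or equivalently evaluating the antiderivative F(x) = -x^6/3 + 9*x^5/5 - 9*x^4/2 + 8*x^3 - 9*x^2 + 9*x at the endpoints):
  F(1) − F(−1) = 149/30 − (-979/30) = 188/5.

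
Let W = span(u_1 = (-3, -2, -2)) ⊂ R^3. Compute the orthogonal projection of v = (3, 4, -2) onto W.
proj_W(v) = (39/17, 26/17, 26/17)

Set up U = [u_1 | ... | u_1] ∈ R^(3×1). The projector onto W = col(U) is P = U (U^T U)^(-1) U^T.
Compute U^T U =
  [17],
and U^T v = (-13).
Solve U^T U · c = U^T v for the coefficients: c = (-13/17). The projection is proj_W(v) = U c.
Check: (v - proj_W(v)) · u_1 = 0  (should be 0).
Result: proj_W(v) = (39/17, 26/17, 26/17).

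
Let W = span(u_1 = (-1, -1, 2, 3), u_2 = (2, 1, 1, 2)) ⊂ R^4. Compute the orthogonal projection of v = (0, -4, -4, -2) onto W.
proj_W(v) = (-44/25, -18/25, -42/25, -76/25)

Set up U = [u_1 | ... | u_2] ∈ R^(4×2). The projector onto W = col(U) is P = U (U^T U)^(-1) U^T.
Compute U^T U =
  [15, 5]
  [5, 10],
and U^T v = (-10, -12).
Solve U^T U · c = U^T v for the coefficients: c = (-8/25, -26/25). The projection is proj_W(v) = U c.
Check: (v - proj_W(v)) · u_1 = 0  (should be 0).
Check: (v - proj_W(v)) · u_2 = 0  (should be 0).
Result: proj_W(v) = (-44/25, -18/25, -42/25, -76/25).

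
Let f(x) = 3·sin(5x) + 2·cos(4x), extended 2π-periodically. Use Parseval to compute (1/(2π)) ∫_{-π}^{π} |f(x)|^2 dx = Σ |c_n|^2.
Σ |c_n|^2 = 13/2

Expand |f|^2 and use orthogonality of {sin(nx), cos(mx)} on [-π, π]:
  ∫_{-π}^{π} sin(nx)^2 dx = π, ∫ cos(mx)^2 dx = π, and cross terms integrate to 0.
So ∫_{-π}^{π} f(x)^2 dx = 3^2 · π + 2^2 · π = (9 + 4)π.
Divide by 2π: (9 + 4)/2 = 13/2.
By Parseval, this equals Σ |c_n|^2.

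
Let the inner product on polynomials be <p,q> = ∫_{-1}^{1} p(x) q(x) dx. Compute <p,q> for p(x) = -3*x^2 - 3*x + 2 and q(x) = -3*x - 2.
<p,q> = 2

Expand the product: p(x)·q(x) = 9*x^3 + 15*x^2 - 4.
∫_{-1}^{1} of each monomial x^k gives [2/(k+1) if k even, 0 if k odd]. Integrating term-by-term (or equivalently evaluating the antiderivative F(x) = 9*x^4/4 + 5*x^3 - 4*x at the endpoints):
  F(1) − F(−1) = 13/4 − (5/4) = 2.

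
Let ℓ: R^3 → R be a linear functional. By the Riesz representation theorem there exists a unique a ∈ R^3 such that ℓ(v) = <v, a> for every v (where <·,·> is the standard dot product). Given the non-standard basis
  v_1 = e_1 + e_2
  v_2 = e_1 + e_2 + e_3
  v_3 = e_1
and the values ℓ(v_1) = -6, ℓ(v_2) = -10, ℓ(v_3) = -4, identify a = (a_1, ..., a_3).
a = (-4, -2, -4)

Write a = (a_1, ..., a_3) in the standard basis. For each basis vector v_i, ℓ(v_i) = <v_i, a> is a linear equation in the a_j's. Collect the n equations into a matrix system V a = ℓ, where row i of V is v_i (expressed in the standard basis). Since V is invertible (lower-triangular with 1s on the diagonal, up to permutation), solve by back-substitution:
  V =
[[1, 1, 0],
 [1, 1, 1],
 [1, 0, 0]]
  V a = (-6, -10, -4)
Solving gives a = (-4, -2, -4).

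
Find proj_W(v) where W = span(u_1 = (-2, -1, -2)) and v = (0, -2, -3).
proj_W(v) = (-16/9, -8/9, -16/9)

Set up U = [u_1 | ... | u_1] ∈ R^(3×1). The projector onto W = col(U) is P = U (U^T U)^(-1) U^T.
Compute U^T U =
  [9],
and U^T v = (8).
Solve U^T U · c = U^T v for the coefficients: c = (8/9). The projection is proj_W(v) = U c.
Check: (v - proj_W(v)) · u_1 = 0  (should be 0).
Result: proj_W(v) = (-16/9, -8/9, -16/9).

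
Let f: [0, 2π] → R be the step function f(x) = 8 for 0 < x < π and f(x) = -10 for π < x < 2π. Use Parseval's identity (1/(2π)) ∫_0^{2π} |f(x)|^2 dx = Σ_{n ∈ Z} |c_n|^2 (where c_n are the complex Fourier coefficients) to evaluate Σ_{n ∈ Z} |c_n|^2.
Σ |c_n|^2 = 82

Parseval equates the L^2 energy of f (normalised by 1/(2π)) with the ℓ^2 sum of its Fourier coefficients: (1/(2π)) ∫_0^{2π} |f|^2 = Σ |c_n|^2.
Compute the left side: (1/(2π)) [∫_0^π 8^2 dx + ∫_π^{2π} (-10)^2 dx] = (1/(2π)) · (64π + 100π) = (64 + 100)/2 = 82.
So Σ_{n ∈ Z} |c_n|^2 = 82.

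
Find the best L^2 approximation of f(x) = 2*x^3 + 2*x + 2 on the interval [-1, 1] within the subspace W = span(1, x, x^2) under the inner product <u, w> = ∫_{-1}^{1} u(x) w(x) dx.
g(x) = 16*x/5 + 2

The best approximation g ∈ W is the orthogonal projection of f onto W. Writing g = a_0 + a_1 x + a_2 x^2, the coefficients solve the normal equations G · a = b where
  G_{ij} = <φ_i, φ_j> and b_i = <f, φ_i>, with φ_0 = 1, φ_1 = x, φ_2 = x^2.
G =
  [2, 0, 2/3]
  [0, 2/3, 0]
  [2/3, 0, 2/5],
b = (4, 32/15, 4/3).
Solving gives a_0 = 2, a_1 = 16/5, a_2 = 0, so
  g(x) = 16*x/5 + 2.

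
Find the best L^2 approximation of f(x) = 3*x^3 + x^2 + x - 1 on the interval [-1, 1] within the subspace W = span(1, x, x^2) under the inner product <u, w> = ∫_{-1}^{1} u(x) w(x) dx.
g(x) = x^2 + 14*x/5 - 1

The best approximation g ∈ W is the orthogonal projection of f onto W. Writing g = a_0 + a_1 x + a_2 x^2, the coefficients solve the normal equations G · a = b where
  G_{ij} = <φ_i, φ_j> and b_i = <f, φ_i>, with φ_0 = 1, φ_1 = x, φ_2 = x^2.
G =
  [2, 0, 2/3]
  [0, 2/3, 0]
  [2/3, 0, 2/5],
b = (-4/3, 28/15, -4/15).
Solving gives a_0 = -1, a_1 = 14/5, a_2 = 1, so
  g(x) = x^2 + 14*x/5 - 1.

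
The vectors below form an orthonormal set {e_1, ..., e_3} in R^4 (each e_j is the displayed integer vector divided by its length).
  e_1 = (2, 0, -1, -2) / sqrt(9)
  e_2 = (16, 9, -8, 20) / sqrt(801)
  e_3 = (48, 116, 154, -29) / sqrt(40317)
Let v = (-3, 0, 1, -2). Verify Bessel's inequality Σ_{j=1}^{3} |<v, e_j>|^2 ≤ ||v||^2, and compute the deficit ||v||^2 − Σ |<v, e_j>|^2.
Σ |<v, e_j>|^2 = 5717/453; ||v||^2 = 14; deficit = 625/453

Write each e_j = u_j / sqrt(<u_j, u_j>) where u_j is the displayed integer vector. Then <v, e_j> = <v, u_j> / sqrt(<u_j, u_j>), so |<v, e_j>|^2 = <v, u_j>^2 / <u_j, u_j>.
Coefficients: <v, e_1> = -3/sqrt(9), <v, e_2> = -96/sqrt(801), <v, e_3> = 68/sqrt(40317).
Square and sum: Σ |<v, e_j>|^2 = 5717/453.
Compute ||v||^2 = v·v = 14.
Deficit = 14 − 5717/453 = 625/453 ≥ 0, confirming Bessel's inequality. (The deficit equals ||v − Σ <v,e_j> e_j||^2, the squared distance from v to span{e_j}.)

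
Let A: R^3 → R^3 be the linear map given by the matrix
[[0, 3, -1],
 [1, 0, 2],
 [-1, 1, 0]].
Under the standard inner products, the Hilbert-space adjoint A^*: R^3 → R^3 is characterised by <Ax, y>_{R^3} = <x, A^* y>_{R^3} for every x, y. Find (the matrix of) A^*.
A^* = A^T =
[[0, 1, -1],
 [3, 0, 1],
 [-1, 2, 0]]

For real matrices with standard dot products, the defining identity <Ax, y> = <x, A^* y> gives (Ax)^T y = x^T (A^*) y, i.e. x^T A^T y = x^T (A^*) y. Since this holds for all x, y, we must have A^* = A^T. Therefore
A^* =
[[0, 1, -1],
 [3, 0, 1],
 [-1, 2, 0]].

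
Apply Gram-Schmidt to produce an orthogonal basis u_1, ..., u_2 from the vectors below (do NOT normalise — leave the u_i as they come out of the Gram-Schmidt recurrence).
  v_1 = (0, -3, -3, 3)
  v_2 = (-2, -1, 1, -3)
Orthogonal basis:
  u_1 = (0, -3, -3, 3)
  u_2 = (-2, -2, 0, -2)

Apply the Gram-Schmidt recurrence
  u_1 = v_1
  u_i = v_i − Σ_{j<i} ((v_i · u_j) / (u_j · u_j)) · u_j.

Step by step this gives:
  u_1 = (0, -3, -3, 3)
  u_2 = (-2, -2, 0, -2)

Orthogonality check:
  u_2 · u_1 = 0 (should be 0)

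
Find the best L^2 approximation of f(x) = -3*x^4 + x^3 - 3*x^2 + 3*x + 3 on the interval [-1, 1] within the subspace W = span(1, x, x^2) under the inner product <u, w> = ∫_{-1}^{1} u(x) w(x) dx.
g(x) = -39*x^2/7 + 18*x/5 + 114/35

The best approximation g ∈ W is the orthogonal projection of f onto W. Writing g = a_0 + a_1 x + a_2 x^2, the coefficients solve the normal equations G · a = b where
  G_{ij} = <φ_i, φ_j> and b_i = <f, φ_i>, with φ_0 = 1, φ_1 = x, φ_2 = x^2.
G =
  [2, 0, 2/3]
  [0, 2/3, 0]
  [2/3, 0, 2/5],
b = (14/5, 12/5, -2/35).
Solving gives a_0 = 114/35, a_1 = 18/5, a_2 = -39/7, so
  g(x) = -39*x^2/7 + 18*x/5 + 114/35.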